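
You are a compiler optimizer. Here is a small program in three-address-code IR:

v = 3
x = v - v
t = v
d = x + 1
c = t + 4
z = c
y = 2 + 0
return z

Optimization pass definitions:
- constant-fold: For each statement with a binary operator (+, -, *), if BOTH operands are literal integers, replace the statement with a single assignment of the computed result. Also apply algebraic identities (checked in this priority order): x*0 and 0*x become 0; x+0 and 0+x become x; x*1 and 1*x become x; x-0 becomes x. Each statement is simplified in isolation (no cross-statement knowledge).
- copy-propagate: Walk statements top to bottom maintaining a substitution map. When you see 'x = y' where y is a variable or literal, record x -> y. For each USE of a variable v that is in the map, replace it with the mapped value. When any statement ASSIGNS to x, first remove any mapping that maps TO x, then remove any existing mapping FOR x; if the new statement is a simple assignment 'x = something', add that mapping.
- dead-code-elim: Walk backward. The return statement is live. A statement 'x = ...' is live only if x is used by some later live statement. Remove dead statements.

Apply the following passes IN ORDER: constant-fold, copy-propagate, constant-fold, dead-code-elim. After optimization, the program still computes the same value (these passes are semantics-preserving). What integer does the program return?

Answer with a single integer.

Answer: 7

Derivation:
Initial IR:
  v = 3
  x = v - v
  t = v
  d = x + 1
  c = t + 4
  z = c
  y = 2 + 0
  return z
After constant-fold (8 stmts):
  v = 3
  x = v - v
  t = v
  d = x + 1
  c = t + 4
  z = c
  y = 2
  return z
After copy-propagate (8 stmts):
  v = 3
  x = 3 - 3
  t = 3
  d = x + 1
  c = 3 + 4
  z = c
  y = 2
  return c
After constant-fold (8 stmts):
  v = 3
  x = 0
  t = 3
  d = x + 1
  c = 7
  z = c
  y = 2
  return c
After dead-code-elim (2 stmts):
  c = 7
  return c
Evaluate:
  v = 3  =>  v = 3
  x = v - v  =>  x = 0
  t = v  =>  t = 3
  d = x + 1  =>  d = 1
  c = t + 4  =>  c = 7
  z = c  =>  z = 7
  y = 2 + 0  =>  y = 2
  return z = 7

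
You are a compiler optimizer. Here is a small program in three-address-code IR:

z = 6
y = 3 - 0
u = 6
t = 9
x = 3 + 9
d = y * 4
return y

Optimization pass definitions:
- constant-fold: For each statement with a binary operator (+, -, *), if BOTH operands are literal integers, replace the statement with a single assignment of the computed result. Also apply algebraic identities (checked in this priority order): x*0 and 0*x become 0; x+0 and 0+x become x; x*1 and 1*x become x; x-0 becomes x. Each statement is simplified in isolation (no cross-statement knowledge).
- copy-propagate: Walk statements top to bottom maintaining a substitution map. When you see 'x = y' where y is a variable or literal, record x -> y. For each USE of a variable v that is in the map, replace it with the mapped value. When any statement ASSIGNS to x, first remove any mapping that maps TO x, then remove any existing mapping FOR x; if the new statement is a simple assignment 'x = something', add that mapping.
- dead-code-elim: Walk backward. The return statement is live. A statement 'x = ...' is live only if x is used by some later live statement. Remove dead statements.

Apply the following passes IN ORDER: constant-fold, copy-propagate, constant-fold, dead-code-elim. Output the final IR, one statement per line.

Initial IR:
  z = 6
  y = 3 - 0
  u = 6
  t = 9
  x = 3 + 9
  d = y * 4
  return y
After constant-fold (7 stmts):
  z = 6
  y = 3
  u = 6
  t = 9
  x = 12
  d = y * 4
  return y
After copy-propagate (7 stmts):
  z = 6
  y = 3
  u = 6
  t = 9
  x = 12
  d = 3 * 4
  return 3
After constant-fold (7 stmts):
  z = 6
  y = 3
  u = 6
  t = 9
  x = 12
  d = 12
  return 3
After dead-code-elim (1 stmts):
  return 3

Answer: return 3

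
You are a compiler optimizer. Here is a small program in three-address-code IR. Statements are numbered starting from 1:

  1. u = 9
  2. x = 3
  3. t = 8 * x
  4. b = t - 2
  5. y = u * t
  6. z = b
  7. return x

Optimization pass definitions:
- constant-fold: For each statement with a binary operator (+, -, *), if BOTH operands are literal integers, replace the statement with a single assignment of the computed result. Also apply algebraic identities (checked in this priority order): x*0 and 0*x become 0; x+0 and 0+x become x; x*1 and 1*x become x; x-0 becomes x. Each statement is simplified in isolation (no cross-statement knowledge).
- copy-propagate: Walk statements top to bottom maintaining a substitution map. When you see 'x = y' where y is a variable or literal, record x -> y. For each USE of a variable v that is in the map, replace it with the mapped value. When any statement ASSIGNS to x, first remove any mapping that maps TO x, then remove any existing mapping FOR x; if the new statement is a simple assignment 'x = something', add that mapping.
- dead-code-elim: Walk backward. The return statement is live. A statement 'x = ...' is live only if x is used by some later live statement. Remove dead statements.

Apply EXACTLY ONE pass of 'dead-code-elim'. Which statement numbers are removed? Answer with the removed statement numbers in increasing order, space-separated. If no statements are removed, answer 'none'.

Backward liveness scan:
Stmt 1 'u = 9': DEAD (u not in live set [])
Stmt 2 'x = 3': KEEP (x is live); live-in = []
Stmt 3 't = 8 * x': DEAD (t not in live set ['x'])
Stmt 4 'b = t - 2': DEAD (b not in live set ['x'])
Stmt 5 'y = u * t': DEAD (y not in live set ['x'])
Stmt 6 'z = b': DEAD (z not in live set ['x'])
Stmt 7 'return x': KEEP (return); live-in = ['x']
Removed statement numbers: [1, 3, 4, 5, 6]
Surviving IR:
  x = 3
  return x

Answer: 1 3 4 5 6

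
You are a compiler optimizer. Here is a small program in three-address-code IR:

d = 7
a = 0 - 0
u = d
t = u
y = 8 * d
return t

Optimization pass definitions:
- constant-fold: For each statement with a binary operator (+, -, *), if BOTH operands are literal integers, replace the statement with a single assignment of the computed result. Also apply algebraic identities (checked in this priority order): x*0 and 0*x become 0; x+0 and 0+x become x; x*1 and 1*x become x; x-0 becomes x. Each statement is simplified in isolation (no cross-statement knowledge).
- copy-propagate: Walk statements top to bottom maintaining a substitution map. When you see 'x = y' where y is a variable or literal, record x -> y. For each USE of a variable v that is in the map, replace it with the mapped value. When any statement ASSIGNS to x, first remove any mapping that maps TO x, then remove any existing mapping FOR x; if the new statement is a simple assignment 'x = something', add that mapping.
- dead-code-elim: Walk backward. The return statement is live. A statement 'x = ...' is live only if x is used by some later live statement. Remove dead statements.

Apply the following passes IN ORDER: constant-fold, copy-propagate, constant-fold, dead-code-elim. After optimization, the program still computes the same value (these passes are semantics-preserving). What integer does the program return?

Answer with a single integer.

Initial IR:
  d = 7
  a = 0 - 0
  u = d
  t = u
  y = 8 * d
  return t
After constant-fold (6 stmts):
  d = 7
  a = 0
  u = d
  t = u
  y = 8 * d
  return t
After copy-propagate (6 stmts):
  d = 7
  a = 0
  u = 7
  t = 7
  y = 8 * 7
  return 7
After constant-fold (6 stmts):
  d = 7
  a = 0
  u = 7
  t = 7
  y = 56
  return 7
After dead-code-elim (1 stmts):
  return 7
Evaluate:
  d = 7  =>  d = 7
  a = 0 - 0  =>  a = 0
  u = d  =>  u = 7
  t = u  =>  t = 7
  y = 8 * d  =>  y = 56
  return t = 7

Answer: 7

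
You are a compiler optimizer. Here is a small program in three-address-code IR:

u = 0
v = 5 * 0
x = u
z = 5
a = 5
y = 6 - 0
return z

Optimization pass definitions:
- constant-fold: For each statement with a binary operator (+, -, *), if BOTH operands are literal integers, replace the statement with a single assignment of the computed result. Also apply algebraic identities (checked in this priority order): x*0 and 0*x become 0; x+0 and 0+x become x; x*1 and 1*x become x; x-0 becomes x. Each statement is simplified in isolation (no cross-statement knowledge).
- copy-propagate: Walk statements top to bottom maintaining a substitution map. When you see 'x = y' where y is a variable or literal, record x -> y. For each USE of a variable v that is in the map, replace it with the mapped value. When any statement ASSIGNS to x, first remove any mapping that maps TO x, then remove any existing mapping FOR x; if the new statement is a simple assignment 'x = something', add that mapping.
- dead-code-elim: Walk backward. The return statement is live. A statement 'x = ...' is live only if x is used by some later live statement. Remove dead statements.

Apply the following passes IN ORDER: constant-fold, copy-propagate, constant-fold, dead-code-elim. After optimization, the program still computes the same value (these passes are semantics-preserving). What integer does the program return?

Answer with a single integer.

Initial IR:
  u = 0
  v = 5 * 0
  x = u
  z = 5
  a = 5
  y = 6 - 0
  return z
After constant-fold (7 stmts):
  u = 0
  v = 0
  x = u
  z = 5
  a = 5
  y = 6
  return z
After copy-propagate (7 stmts):
  u = 0
  v = 0
  x = 0
  z = 5
  a = 5
  y = 6
  return 5
After constant-fold (7 stmts):
  u = 0
  v = 0
  x = 0
  z = 5
  a = 5
  y = 6
  return 5
After dead-code-elim (1 stmts):
  return 5
Evaluate:
  u = 0  =>  u = 0
  v = 5 * 0  =>  v = 0
  x = u  =>  x = 0
  z = 5  =>  z = 5
  a = 5  =>  a = 5
  y = 6 - 0  =>  y = 6
  return z = 5

Answer: 5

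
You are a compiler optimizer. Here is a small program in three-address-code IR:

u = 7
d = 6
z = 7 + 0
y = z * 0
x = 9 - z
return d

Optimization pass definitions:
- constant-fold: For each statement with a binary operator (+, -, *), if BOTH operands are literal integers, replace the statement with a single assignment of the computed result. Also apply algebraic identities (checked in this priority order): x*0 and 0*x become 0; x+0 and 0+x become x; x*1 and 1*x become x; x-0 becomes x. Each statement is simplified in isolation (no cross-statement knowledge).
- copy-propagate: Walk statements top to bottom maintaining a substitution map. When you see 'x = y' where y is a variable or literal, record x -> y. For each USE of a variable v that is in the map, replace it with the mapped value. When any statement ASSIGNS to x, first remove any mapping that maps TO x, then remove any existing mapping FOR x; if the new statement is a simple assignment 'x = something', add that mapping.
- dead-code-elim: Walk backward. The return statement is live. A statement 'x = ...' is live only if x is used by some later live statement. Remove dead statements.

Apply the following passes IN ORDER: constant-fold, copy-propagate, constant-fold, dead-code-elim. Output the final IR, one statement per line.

Initial IR:
  u = 7
  d = 6
  z = 7 + 0
  y = z * 0
  x = 9 - z
  return d
After constant-fold (6 stmts):
  u = 7
  d = 6
  z = 7
  y = 0
  x = 9 - z
  return d
After copy-propagate (6 stmts):
  u = 7
  d = 6
  z = 7
  y = 0
  x = 9 - 7
  return 6
After constant-fold (6 stmts):
  u = 7
  d = 6
  z = 7
  y = 0
  x = 2
  return 6
After dead-code-elim (1 stmts):
  return 6

Answer: return 6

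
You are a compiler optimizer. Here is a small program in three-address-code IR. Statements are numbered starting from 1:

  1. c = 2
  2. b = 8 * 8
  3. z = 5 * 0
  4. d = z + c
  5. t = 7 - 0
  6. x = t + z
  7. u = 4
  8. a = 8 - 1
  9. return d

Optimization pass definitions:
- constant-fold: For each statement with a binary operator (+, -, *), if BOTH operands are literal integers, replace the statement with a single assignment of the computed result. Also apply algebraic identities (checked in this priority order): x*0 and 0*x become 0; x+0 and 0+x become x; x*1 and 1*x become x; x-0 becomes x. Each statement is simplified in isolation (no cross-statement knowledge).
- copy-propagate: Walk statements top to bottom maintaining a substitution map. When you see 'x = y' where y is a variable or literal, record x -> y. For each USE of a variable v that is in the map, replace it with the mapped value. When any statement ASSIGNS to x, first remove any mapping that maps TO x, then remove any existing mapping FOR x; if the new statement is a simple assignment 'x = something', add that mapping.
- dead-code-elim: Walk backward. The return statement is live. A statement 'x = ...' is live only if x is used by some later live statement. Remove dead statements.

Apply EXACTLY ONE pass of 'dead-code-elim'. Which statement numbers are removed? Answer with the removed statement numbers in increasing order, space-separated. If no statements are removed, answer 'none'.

Backward liveness scan:
Stmt 1 'c = 2': KEEP (c is live); live-in = []
Stmt 2 'b = 8 * 8': DEAD (b not in live set ['c'])
Stmt 3 'z = 5 * 0': KEEP (z is live); live-in = ['c']
Stmt 4 'd = z + c': KEEP (d is live); live-in = ['c', 'z']
Stmt 5 't = 7 - 0': DEAD (t not in live set ['d'])
Stmt 6 'x = t + z': DEAD (x not in live set ['d'])
Stmt 7 'u = 4': DEAD (u not in live set ['d'])
Stmt 8 'a = 8 - 1': DEAD (a not in live set ['d'])
Stmt 9 'return d': KEEP (return); live-in = ['d']
Removed statement numbers: [2, 5, 6, 7, 8]
Surviving IR:
  c = 2
  z = 5 * 0
  d = z + c
  return d

Answer: 2 5 6 7 8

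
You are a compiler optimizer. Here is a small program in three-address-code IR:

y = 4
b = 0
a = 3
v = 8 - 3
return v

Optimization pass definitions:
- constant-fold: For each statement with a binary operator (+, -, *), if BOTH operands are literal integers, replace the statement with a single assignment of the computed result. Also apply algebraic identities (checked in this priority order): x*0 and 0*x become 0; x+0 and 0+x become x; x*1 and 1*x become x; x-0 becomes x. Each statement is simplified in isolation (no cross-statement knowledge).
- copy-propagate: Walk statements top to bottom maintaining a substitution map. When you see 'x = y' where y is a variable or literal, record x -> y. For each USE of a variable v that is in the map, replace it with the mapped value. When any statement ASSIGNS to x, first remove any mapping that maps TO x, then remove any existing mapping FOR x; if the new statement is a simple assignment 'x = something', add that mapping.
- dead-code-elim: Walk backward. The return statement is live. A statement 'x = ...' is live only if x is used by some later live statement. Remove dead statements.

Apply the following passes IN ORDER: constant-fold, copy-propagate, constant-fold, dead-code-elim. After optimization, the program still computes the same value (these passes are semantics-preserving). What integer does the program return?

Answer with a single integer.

Answer: 5

Derivation:
Initial IR:
  y = 4
  b = 0
  a = 3
  v = 8 - 3
  return v
After constant-fold (5 stmts):
  y = 4
  b = 0
  a = 3
  v = 5
  return v
After copy-propagate (5 stmts):
  y = 4
  b = 0
  a = 3
  v = 5
  return 5
After constant-fold (5 stmts):
  y = 4
  b = 0
  a = 3
  v = 5
  return 5
After dead-code-elim (1 stmts):
  return 5
Evaluate:
  y = 4  =>  y = 4
  b = 0  =>  b = 0
  a = 3  =>  a = 3
  v = 8 - 3  =>  v = 5
  return v = 5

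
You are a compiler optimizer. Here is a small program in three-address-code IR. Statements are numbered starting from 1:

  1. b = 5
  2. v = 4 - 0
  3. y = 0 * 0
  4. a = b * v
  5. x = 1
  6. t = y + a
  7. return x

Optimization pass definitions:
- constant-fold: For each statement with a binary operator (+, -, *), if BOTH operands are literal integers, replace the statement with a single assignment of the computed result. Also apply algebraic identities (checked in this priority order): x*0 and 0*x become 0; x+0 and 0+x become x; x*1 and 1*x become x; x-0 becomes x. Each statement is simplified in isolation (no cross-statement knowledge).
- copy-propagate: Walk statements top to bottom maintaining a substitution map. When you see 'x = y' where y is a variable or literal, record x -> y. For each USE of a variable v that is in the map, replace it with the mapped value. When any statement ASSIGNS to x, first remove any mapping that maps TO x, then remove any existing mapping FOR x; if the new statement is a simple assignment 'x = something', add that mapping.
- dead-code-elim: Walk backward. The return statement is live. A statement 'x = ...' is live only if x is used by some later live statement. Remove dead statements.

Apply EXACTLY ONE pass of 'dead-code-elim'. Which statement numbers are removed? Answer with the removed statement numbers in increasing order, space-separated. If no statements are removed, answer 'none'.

Answer: 1 2 3 4 6

Derivation:
Backward liveness scan:
Stmt 1 'b = 5': DEAD (b not in live set [])
Stmt 2 'v = 4 - 0': DEAD (v not in live set [])
Stmt 3 'y = 0 * 0': DEAD (y not in live set [])
Stmt 4 'a = b * v': DEAD (a not in live set [])
Stmt 5 'x = 1': KEEP (x is live); live-in = []
Stmt 6 't = y + a': DEAD (t not in live set ['x'])
Stmt 7 'return x': KEEP (return); live-in = ['x']
Removed statement numbers: [1, 2, 3, 4, 6]
Surviving IR:
  x = 1
  return x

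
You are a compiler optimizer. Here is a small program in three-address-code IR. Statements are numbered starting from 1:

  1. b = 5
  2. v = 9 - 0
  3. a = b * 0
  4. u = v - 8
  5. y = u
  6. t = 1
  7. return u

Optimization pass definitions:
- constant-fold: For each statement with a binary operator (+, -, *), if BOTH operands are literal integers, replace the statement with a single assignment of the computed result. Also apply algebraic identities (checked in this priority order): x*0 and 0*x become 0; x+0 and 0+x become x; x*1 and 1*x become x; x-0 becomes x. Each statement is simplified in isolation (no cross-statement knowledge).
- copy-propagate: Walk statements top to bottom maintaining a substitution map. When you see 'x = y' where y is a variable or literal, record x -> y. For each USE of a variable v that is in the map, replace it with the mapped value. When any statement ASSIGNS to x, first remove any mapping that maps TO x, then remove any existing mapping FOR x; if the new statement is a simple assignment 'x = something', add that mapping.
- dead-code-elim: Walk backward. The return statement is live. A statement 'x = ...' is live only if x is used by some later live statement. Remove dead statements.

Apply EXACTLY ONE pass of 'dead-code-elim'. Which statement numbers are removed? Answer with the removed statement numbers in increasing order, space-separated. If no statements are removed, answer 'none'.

Answer: 1 3 5 6

Derivation:
Backward liveness scan:
Stmt 1 'b = 5': DEAD (b not in live set [])
Stmt 2 'v = 9 - 0': KEEP (v is live); live-in = []
Stmt 3 'a = b * 0': DEAD (a not in live set ['v'])
Stmt 4 'u = v - 8': KEEP (u is live); live-in = ['v']
Stmt 5 'y = u': DEAD (y not in live set ['u'])
Stmt 6 't = 1': DEAD (t not in live set ['u'])
Stmt 7 'return u': KEEP (return); live-in = ['u']
Removed statement numbers: [1, 3, 5, 6]
Surviving IR:
  v = 9 - 0
  u = v - 8
  return u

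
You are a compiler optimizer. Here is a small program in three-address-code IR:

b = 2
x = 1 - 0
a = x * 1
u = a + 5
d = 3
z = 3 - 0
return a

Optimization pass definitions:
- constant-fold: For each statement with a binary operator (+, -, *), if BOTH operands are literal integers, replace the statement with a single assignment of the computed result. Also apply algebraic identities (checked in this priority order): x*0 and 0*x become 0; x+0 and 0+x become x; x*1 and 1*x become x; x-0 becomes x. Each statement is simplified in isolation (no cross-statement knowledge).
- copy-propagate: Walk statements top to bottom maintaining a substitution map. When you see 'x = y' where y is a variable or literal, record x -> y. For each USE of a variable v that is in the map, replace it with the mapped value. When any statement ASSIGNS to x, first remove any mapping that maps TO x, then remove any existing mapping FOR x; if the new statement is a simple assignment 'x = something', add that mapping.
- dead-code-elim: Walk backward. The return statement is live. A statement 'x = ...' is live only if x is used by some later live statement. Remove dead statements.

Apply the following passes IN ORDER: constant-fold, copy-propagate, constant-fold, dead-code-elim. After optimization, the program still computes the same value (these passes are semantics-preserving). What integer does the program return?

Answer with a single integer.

Initial IR:
  b = 2
  x = 1 - 0
  a = x * 1
  u = a + 5
  d = 3
  z = 3 - 0
  return a
After constant-fold (7 stmts):
  b = 2
  x = 1
  a = x
  u = a + 5
  d = 3
  z = 3
  return a
After copy-propagate (7 stmts):
  b = 2
  x = 1
  a = 1
  u = 1 + 5
  d = 3
  z = 3
  return 1
After constant-fold (7 stmts):
  b = 2
  x = 1
  a = 1
  u = 6
  d = 3
  z = 3
  return 1
After dead-code-elim (1 stmts):
  return 1
Evaluate:
  b = 2  =>  b = 2
  x = 1 - 0  =>  x = 1
  a = x * 1  =>  a = 1
  u = a + 5  =>  u = 6
  d = 3  =>  d = 3
  z = 3 - 0  =>  z = 3
  return a = 1

Answer: 1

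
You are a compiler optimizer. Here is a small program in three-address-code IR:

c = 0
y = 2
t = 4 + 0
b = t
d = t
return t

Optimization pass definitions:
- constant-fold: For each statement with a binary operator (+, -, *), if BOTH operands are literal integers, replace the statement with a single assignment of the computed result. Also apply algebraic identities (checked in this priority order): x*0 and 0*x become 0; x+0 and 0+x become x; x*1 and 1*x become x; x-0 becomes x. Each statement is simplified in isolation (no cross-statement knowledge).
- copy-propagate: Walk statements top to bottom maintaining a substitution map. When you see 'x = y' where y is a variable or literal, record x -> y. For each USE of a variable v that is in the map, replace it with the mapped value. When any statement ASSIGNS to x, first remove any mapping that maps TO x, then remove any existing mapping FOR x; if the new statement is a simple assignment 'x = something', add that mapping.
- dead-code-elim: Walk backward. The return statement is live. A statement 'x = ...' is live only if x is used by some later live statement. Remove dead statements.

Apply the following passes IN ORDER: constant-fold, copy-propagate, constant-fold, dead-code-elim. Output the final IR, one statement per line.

Initial IR:
  c = 0
  y = 2
  t = 4 + 0
  b = t
  d = t
  return t
After constant-fold (6 stmts):
  c = 0
  y = 2
  t = 4
  b = t
  d = t
  return t
After copy-propagate (6 stmts):
  c = 0
  y = 2
  t = 4
  b = 4
  d = 4
  return 4
After constant-fold (6 stmts):
  c = 0
  y = 2
  t = 4
  b = 4
  d = 4
  return 4
After dead-code-elim (1 stmts):
  return 4

Answer: return 4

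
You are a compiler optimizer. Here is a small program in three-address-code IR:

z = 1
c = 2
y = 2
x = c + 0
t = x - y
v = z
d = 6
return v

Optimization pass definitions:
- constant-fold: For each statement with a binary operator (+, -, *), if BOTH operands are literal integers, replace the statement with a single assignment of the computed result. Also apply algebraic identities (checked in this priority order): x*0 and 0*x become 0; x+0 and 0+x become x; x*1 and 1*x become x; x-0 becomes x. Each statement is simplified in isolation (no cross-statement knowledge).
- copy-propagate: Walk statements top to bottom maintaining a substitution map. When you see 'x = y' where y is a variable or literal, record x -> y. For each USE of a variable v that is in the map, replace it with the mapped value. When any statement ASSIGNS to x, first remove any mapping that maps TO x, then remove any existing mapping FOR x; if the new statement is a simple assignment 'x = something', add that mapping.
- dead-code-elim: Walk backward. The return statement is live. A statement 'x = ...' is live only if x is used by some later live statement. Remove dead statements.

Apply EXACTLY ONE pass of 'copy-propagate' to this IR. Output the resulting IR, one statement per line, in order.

Applying copy-propagate statement-by-statement:
  [1] z = 1  (unchanged)
  [2] c = 2  (unchanged)
  [3] y = 2  (unchanged)
  [4] x = c + 0  -> x = 2 + 0
  [5] t = x - y  -> t = x - 2
  [6] v = z  -> v = 1
  [7] d = 6  (unchanged)
  [8] return v  -> return 1
Result (8 stmts):
  z = 1
  c = 2
  y = 2
  x = 2 + 0
  t = x - 2
  v = 1
  d = 6
  return 1

Answer: z = 1
c = 2
y = 2
x = 2 + 0
t = x - 2
v = 1
d = 6
return 1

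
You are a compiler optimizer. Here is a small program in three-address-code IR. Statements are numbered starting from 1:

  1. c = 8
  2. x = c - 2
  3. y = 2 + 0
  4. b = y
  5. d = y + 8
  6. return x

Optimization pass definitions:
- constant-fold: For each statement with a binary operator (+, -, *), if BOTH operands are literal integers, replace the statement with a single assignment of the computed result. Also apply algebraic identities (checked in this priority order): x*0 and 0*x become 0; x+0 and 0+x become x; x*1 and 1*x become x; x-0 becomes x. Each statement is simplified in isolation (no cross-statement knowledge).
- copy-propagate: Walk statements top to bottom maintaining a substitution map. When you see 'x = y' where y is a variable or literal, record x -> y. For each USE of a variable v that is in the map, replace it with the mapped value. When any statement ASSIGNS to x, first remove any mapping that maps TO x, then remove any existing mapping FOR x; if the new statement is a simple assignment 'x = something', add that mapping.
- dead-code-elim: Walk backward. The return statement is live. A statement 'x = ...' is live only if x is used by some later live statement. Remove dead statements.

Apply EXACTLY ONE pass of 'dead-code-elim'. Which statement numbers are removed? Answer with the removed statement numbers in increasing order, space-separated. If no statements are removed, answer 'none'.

Answer: 3 4 5

Derivation:
Backward liveness scan:
Stmt 1 'c = 8': KEEP (c is live); live-in = []
Stmt 2 'x = c - 2': KEEP (x is live); live-in = ['c']
Stmt 3 'y = 2 + 0': DEAD (y not in live set ['x'])
Stmt 4 'b = y': DEAD (b not in live set ['x'])
Stmt 5 'd = y + 8': DEAD (d not in live set ['x'])
Stmt 6 'return x': KEEP (return); live-in = ['x']
Removed statement numbers: [3, 4, 5]
Surviving IR:
  c = 8
  x = c - 2
  return x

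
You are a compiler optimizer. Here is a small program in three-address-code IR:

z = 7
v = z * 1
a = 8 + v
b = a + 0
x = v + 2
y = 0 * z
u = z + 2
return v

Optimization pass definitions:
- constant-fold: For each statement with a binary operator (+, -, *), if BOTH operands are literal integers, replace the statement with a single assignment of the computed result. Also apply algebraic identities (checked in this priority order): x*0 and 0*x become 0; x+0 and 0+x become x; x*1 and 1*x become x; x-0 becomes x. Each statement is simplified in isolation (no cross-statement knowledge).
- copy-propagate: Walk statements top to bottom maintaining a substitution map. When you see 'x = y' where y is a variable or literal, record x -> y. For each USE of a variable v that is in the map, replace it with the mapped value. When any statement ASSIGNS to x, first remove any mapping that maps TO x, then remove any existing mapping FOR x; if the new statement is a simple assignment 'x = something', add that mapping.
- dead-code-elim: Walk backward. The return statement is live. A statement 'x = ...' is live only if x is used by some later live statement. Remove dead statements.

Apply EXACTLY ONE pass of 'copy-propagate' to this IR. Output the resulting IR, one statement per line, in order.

Answer: z = 7
v = 7 * 1
a = 8 + v
b = a + 0
x = v + 2
y = 0 * 7
u = 7 + 2
return v

Derivation:
Applying copy-propagate statement-by-statement:
  [1] z = 7  (unchanged)
  [2] v = z * 1  -> v = 7 * 1
  [3] a = 8 + v  (unchanged)
  [4] b = a + 0  (unchanged)
  [5] x = v + 2  (unchanged)
  [6] y = 0 * z  -> y = 0 * 7
  [7] u = z + 2  -> u = 7 + 2
  [8] return v  (unchanged)
Result (8 stmts):
  z = 7
  v = 7 * 1
  a = 8 + v
  b = a + 0
  x = v + 2
  y = 0 * 7
  u = 7 + 2
  return v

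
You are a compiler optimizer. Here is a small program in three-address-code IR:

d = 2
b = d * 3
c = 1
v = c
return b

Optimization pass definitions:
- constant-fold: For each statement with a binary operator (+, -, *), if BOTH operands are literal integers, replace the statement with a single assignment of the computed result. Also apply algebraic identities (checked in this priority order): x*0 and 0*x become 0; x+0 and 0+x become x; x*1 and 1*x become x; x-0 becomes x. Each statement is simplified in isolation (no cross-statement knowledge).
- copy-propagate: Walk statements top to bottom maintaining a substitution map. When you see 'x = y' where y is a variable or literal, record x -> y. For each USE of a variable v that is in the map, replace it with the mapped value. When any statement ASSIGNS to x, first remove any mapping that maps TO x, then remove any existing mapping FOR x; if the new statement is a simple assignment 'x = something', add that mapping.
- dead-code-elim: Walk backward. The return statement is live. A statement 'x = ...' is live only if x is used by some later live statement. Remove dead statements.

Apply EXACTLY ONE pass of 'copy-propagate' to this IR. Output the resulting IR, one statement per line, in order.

Applying copy-propagate statement-by-statement:
  [1] d = 2  (unchanged)
  [2] b = d * 3  -> b = 2 * 3
  [3] c = 1  (unchanged)
  [4] v = c  -> v = 1
  [5] return b  (unchanged)
Result (5 stmts):
  d = 2
  b = 2 * 3
  c = 1
  v = 1
  return b

Answer: d = 2
b = 2 * 3
c = 1
v = 1
return b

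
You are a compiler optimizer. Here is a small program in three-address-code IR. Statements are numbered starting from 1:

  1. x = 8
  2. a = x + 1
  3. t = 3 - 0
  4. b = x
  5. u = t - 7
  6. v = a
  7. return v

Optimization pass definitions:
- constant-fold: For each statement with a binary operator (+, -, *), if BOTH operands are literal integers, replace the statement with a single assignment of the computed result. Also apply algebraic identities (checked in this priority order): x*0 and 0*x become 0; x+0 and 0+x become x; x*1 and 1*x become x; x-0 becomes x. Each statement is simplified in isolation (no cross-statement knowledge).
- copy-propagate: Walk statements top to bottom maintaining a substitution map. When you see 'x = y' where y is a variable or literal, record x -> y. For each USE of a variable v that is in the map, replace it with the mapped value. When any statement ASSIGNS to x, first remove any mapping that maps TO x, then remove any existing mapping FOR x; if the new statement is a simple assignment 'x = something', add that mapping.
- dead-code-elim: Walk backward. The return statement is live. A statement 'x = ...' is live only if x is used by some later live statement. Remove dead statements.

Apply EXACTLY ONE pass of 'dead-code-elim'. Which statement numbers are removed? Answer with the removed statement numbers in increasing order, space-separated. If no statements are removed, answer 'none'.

Backward liveness scan:
Stmt 1 'x = 8': KEEP (x is live); live-in = []
Stmt 2 'a = x + 1': KEEP (a is live); live-in = ['x']
Stmt 3 't = 3 - 0': DEAD (t not in live set ['a'])
Stmt 4 'b = x': DEAD (b not in live set ['a'])
Stmt 5 'u = t - 7': DEAD (u not in live set ['a'])
Stmt 6 'v = a': KEEP (v is live); live-in = ['a']
Stmt 7 'return v': KEEP (return); live-in = ['v']
Removed statement numbers: [3, 4, 5]
Surviving IR:
  x = 8
  a = x + 1
  v = a
  return v

Answer: 3 4 5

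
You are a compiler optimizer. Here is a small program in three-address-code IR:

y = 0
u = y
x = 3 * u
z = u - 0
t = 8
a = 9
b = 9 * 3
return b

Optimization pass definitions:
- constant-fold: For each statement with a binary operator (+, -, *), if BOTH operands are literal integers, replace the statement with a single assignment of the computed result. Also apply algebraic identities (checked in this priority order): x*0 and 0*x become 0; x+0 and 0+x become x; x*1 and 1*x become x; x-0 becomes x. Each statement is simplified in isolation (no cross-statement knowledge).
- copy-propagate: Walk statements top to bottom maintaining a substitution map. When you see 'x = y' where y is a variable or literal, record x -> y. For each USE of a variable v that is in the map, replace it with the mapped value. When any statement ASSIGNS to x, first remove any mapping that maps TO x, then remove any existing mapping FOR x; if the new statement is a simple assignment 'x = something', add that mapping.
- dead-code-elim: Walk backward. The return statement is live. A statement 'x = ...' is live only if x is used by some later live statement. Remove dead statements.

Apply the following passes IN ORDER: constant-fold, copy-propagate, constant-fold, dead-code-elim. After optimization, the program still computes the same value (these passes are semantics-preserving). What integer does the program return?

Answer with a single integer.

Answer: 27

Derivation:
Initial IR:
  y = 0
  u = y
  x = 3 * u
  z = u - 0
  t = 8
  a = 9
  b = 9 * 3
  return b
After constant-fold (8 stmts):
  y = 0
  u = y
  x = 3 * u
  z = u
  t = 8
  a = 9
  b = 27
  return b
After copy-propagate (8 stmts):
  y = 0
  u = 0
  x = 3 * 0
  z = 0
  t = 8
  a = 9
  b = 27
  return 27
After constant-fold (8 stmts):
  y = 0
  u = 0
  x = 0
  z = 0
  t = 8
  a = 9
  b = 27
  return 27
After dead-code-elim (1 stmts):
  return 27
Evaluate:
  y = 0  =>  y = 0
  u = y  =>  u = 0
  x = 3 * u  =>  x = 0
  z = u - 0  =>  z = 0
  t = 8  =>  t = 8
  a = 9  =>  a = 9
  b = 9 * 3  =>  b = 27
  return b = 27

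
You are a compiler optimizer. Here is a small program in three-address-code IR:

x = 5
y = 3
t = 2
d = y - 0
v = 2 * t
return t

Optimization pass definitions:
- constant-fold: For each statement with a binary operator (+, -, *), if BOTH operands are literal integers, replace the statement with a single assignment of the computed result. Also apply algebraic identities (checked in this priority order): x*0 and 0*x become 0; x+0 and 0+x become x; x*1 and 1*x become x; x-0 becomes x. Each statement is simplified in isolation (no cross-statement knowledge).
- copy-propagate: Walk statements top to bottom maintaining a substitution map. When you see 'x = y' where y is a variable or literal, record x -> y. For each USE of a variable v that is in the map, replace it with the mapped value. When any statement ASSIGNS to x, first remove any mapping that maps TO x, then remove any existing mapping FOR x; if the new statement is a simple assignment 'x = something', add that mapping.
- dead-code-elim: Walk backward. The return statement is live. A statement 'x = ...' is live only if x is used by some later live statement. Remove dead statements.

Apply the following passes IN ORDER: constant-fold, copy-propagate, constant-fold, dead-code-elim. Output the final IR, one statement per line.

Initial IR:
  x = 5
  y = 3
  t = 2
  d = y - 0
  v = 2 * t
  return t
After constant-fold (6 stmts):
  x = 5
  y = 3
  t = 2
  d = y
  v = 2 * t
  return t
After copy-propagate (6 stmts):
  x = 5
  y = 3
  t = 2
  d = 3
  v = 2 * 2
  return 2
After constant-fold (6 stmts):
  x = 5
  y = 3
  t = 2
  d = 3
  v = 4
  return 2
After dead-code-elim (1 stmts):
  return 2

Answer: return 2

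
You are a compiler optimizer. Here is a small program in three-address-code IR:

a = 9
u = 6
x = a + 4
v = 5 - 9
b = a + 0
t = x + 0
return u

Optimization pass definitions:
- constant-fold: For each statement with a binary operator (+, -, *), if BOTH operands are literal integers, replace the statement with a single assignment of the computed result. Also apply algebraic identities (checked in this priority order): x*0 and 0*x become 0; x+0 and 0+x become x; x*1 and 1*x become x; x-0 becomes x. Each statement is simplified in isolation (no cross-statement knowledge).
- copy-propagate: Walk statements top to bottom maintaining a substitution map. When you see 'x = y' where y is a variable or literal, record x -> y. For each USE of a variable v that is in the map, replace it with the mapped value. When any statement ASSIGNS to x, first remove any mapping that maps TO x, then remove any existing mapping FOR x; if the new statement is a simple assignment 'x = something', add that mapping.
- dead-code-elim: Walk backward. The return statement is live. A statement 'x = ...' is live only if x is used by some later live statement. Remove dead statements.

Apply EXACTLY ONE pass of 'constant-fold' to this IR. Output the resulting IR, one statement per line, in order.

Answer: a = 9
u = 6
x = a + 4
v = -4
b = a
t = x
return u

Derivation:
Applying constant-fold statement-by-statement:
  [1] a = 9  (unchanged)
  [2] u = 6  (unchanged)
  [3] x = a + 4  (unchanged)
  [4] v = 5 - 9  -> v = -4
  [5] b = a + 0  -> b = a
  [6] t = x + 0  -> t = x
  [7] return u  (unchanged)
Result (7 stmts):
  a = 9
  u = 6
  x = a + 4
  v = -4
  b = a
  t = x
  return u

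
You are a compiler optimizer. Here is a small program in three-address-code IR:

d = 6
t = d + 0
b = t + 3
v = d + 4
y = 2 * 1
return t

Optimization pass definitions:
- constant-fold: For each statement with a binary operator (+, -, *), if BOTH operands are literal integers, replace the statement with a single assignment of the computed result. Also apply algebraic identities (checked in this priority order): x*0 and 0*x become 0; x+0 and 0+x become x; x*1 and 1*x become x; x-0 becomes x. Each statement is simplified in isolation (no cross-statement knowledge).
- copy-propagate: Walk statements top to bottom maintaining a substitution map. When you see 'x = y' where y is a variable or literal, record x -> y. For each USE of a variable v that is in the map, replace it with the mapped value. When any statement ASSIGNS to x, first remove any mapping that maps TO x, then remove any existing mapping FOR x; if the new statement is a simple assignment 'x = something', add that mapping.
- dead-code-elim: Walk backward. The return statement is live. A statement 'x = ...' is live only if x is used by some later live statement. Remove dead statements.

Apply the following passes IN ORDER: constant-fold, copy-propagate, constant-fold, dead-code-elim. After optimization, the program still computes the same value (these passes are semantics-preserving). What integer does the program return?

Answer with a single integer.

Answer: 6

Derivation:
Initial IR:
  d = 6
  t = d + 0
  b = t + 3
  v = d + 4
  y = 2 * 1
  return t
After constant-fold (6 stmts):
  d = 6
  t = d
  b = t + 3
  v = d + 4
  y = 2
  return t
After copy-propagate (6 stmts):
  d = 6
  t = 6
  b = 6 + 3
  v = 6 + 4
  y = 2
  return 6
After constant-fold (6 stmts):
  d = 6
  t = 6
  b = 9
  v = 10
  y = 2
  return 6
After dead-code-elim (1 stmts):
  return 6
Evaluate:
  d = 6  =>  d = 6
  t = d + 0  =>  t = 6
  b = t + 3  =>  b = 9
  v = d + 4  =>  v = 10
  y = 2 * 1  =>  y = 2
  return t = 6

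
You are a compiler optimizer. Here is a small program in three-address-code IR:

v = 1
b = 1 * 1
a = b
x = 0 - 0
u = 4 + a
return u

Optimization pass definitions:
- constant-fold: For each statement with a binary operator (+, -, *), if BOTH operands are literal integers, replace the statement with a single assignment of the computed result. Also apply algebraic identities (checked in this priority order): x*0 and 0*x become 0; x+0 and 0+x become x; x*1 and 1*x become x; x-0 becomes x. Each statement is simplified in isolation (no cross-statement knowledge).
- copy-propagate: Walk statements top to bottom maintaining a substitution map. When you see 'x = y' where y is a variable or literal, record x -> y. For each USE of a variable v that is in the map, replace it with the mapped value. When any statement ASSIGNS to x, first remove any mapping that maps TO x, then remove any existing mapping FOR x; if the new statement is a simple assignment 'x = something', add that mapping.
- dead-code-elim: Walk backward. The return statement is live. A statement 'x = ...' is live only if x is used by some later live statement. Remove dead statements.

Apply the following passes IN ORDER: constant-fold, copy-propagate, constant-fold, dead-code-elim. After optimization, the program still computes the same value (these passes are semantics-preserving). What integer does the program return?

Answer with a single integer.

Answer: 5

Derivation:
Initial IR:
  v = 1
  b = 1 * 1
  a = b
  x = 0 - 0
  u = 4 + a
  return u
After constant-fold (6 stmts):
  v = 1
  b = 1
  a = b
  x = 0
  u = 4 + a
  return u
After copy-propagate (6 stmts):
  v = 1
  b = 1
  a = 1
  x = 0
  u = 4 + 1
  return u
After constant-fold (6 stmts):
  v = 1
  b = 1
  a = 1
  x = 0
  u = 5
  return u
After dead-code-elim (2 stmts):
  u = 5
  return u
Evaluate:
  v = 1  =>  v = 1
  b = 1 * 1  =>  b = 1
  a = b  =>  a = 1
  x = 0 - 0  =>  x = 0
  u = 4 + a  =>  u = 5
  return u = 5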